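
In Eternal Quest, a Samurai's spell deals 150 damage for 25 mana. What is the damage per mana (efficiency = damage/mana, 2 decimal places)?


Efficiency = damage / mana
= 150 / 25
= 6.00

6.00 dmg/mana


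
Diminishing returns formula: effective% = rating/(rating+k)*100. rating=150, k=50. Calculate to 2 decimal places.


effective% = rating / (rating + k) * 100
= 150 / (150 + 50) * 100
= 150 / 200 * 100
= 0.75 * 100
= 75.00%

75.00%


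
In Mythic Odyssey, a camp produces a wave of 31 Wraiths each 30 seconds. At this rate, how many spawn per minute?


Spawns per minute = count * (60 / interval)
= 31 * (60 / 30)
= 31 * 2.0
= 62.0

62.0 per minute


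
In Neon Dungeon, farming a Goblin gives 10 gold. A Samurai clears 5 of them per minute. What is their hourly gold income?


Gold per minute = 10 * 5 = 50
Gold per hour = 50 * 60 = 3000

3000 gold/hour


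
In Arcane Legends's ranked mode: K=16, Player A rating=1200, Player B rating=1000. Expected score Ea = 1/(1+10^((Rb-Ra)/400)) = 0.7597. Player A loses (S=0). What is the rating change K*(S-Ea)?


Elo update: delta = K * (S - Ea), where S = 0 (loses)
S - Ea = 0 - 0.7597 = -0.7597
Rating change = 16 * -0.7597
= -12.16

-12.16 rating points


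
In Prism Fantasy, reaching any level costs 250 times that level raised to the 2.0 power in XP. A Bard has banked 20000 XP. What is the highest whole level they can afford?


XP = 250 * level^2.0, so level = (XP / 250)^(1/2.0)
= (20000 / 250)^(1/2.0)
= 80.0^0.5
= 8.9443
Floor: level = 8

level 8


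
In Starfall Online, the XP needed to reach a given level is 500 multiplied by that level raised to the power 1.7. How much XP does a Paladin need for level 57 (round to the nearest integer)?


XP = 500 * level^1.7
Substitute level = 57:
XP = 500 * 57^1.7
= 500 * 966.0225
= 483011

483011 XP


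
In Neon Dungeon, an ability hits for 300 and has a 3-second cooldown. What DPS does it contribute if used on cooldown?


DPS = damage / cooldown
= 300 / 3
= 100.00

100.00 DPS


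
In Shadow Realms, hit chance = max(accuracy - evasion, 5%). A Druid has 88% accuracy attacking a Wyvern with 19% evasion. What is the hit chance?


accuracy - evasion = 88 - 19 = 69
Apply floor: max(69, 5) = 69
Hit chance = 69%

69%


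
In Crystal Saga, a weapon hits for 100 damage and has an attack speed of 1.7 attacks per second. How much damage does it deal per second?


DPS = damage * attack_speed
= 100 * 1.7
= 170.0

170.0 DPS


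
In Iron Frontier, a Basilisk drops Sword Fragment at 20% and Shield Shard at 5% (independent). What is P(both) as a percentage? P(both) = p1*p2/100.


For independent events, P(both) = P(A) * P(B)
= 20% * 5%
= 100 / 100 %
= 1.0%

1.0%


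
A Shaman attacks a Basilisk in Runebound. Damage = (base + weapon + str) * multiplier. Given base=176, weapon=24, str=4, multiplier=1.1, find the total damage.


Sum base + weapon + str = 176 + 24 + 4 = 204
Multiply by 1.1:
204 * 1.1 = 224.4

224.4 damage


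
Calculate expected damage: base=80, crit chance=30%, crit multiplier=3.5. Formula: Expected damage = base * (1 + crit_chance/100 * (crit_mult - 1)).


E[dmg] = base * (1 + crit_chance * (crit_mult - 1))
cc as decimal = 30/100 = 0.3
cm - 1 = 3.5 - 1 = 2.5
Bonus factor = 0.3 * 2.5 = 0.75
Total multiplier = 1 + 0.75 = 1.75
Expected damage = 80 * 1.75 = 140.00

140.00 damage


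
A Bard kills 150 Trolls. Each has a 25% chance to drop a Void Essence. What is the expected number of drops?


Expected drops = kills * (drop_rate / 100)
= 150 * (25 / 100)
= 150 * 0.25
= 37.5

37.5 drops


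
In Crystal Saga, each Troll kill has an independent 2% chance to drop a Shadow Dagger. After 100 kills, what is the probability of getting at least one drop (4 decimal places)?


P(at least one) = 1 - P(none) = 1 - (1-p)^n
p = 2/100 = 0.02
1 - p = 0.98
(1 - p)^100 = 0.98^100 = 0.132620
P(at least one) = 1 - 0.132620 = 0.8674

0.8674


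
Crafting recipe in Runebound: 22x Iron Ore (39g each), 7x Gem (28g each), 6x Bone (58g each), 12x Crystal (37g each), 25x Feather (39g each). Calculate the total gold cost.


Cost breakdown:
  Iron Ore: 22 * 39 = 858
  Gem: 7 * 28 = 196
  Bone: 6 * 58 = 348
  Crystal: 12 * 37 = 444
  Feather: 25 * 39 = 975
Total = 858 + 196 + 348 + 444 + 975 = 2821

2821 gold


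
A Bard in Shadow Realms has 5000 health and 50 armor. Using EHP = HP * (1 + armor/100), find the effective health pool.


EHP = 5000 * (1 + 50/100)
= 5000 * (1 + 0.5)
= 5000 * 1.5
= 7500.0

7500.0 EHP


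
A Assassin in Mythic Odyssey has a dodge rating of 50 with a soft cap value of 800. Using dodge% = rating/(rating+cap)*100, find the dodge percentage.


dodge% = 50 / (50 + 800) * 100
= 50 / 850 * 100
= 0.058824 * 100
= 5.88%

5.88%


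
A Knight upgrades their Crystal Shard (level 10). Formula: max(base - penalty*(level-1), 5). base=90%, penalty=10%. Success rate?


raw_rate = 90 - 10 * (10 - 1)
= 90 - 10 * 9
= 90 - 90
= 0
Apply floor: max(0, 5) = 5%

5%


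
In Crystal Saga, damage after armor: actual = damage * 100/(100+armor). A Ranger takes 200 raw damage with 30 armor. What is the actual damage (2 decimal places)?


actual = 200 * 100 / (100 + 30)
= 200 * 100 / 130
= 20000 / 130
= 153.85

153.85 damage


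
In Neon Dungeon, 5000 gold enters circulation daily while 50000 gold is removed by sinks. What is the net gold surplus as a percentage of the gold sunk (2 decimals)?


Net gold = 5000 - 50000 = -45000
Inflation rate = net / sunk * 100 = -45000 / 50000 * 100
= -0.9 * 100
= -90.00%

-90.00%


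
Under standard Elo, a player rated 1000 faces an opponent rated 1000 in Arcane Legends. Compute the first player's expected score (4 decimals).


Elo expected score: Ea = 1/(1 + 10^((Rb-Ra)/400))
Rb - Ra = 1000 - 1000 = 0
(Rb-Ra)/400 = 0/400 = 0.0
10^0.0 = 1.0
Ea = 1/(1 + 1.0) = 1/2.0 = 0.5000

0.5000


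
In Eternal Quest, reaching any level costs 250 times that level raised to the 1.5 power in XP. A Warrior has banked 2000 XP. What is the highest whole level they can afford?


XP = 250 * level^1.5, so level = (XP / 250)^(1/1.5)
= (2000 / 250)^(1/1.5)
= 8.0^0.6667
= 4.0
Floor: level = 4

level 4


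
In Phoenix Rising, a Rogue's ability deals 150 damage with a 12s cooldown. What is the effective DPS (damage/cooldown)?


DPS = damage / cooldown
= 150 / 12
= 12.50

12.50 DPS


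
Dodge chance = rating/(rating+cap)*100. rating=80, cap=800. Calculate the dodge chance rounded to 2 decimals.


dodge% = 80 / (80 + 800) * 100
= 80 / 880 * 100
= 0.090909 * 100
= 9.09%

9.09%


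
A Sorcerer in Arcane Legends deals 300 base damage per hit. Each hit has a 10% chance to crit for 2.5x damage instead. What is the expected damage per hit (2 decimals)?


E[dmg] = base * (1 + crit_chance * (crit_mult - 1))
cc as decimal = 10/100 = 0.1
cm - 1 = 2.5 - 1 = 1.5
Bonus factor = 0.1 * 1.5 = 0.15
Total multiplier = 1 + 0.15 = 1.15
Expected damage = 300 * 1.15 = 345.00

345.00 damage


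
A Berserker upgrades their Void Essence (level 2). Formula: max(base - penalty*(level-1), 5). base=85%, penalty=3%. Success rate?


raw_rate = 85 - 3 * (2 - 1)
= 85 - 3 * 1
= 85 - 3
= 82
Apply floor: max(82, 5) = 82%

82%


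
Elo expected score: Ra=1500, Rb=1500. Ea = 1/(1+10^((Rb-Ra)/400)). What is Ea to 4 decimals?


Elo expected score: Ea = 1/(1 + 10^((Rb-Ra)/400))
Rb - Ra = 1500 - 1500 = 0
(Rb-Ra)/400 = 0/400 = 0.0
10^0.0 = 1.0
Ea = 1/(1 + 1.0) = 1/2.0 = 0.5000

0.5000


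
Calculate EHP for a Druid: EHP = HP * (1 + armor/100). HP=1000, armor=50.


EHP = 1000 * (1 + 50/100)
= 1000 * (1 + 0.5)
= 1000 * 1.5
= 1500.0

1500.0 EHP


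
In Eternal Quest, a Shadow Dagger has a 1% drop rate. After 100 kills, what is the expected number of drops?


Expected drops = kills * (drop_rate / 100)
= 100 * (1 / 100)
= 100 * 0.01
= 1.0

1.0 drops


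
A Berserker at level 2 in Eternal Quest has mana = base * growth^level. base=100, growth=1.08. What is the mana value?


value = base * growth^level
= 100 * 1.08^2
= 100 * 1.1664
= 116.64

116.64 mana


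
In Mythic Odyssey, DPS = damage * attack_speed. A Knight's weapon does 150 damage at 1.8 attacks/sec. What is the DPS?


DPS = damage * attack_speed
= 150 * 1.8
= 270.0

270.0 DPS


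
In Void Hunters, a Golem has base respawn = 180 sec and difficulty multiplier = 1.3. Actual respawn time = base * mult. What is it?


Respawn time = base * multiplier
= 180 * 1.3
= 234.0 seconds

234.0 seconds


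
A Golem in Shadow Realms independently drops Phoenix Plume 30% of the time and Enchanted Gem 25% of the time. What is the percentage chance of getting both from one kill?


For independent events, P(both) = P(A) * P(B)
= 30% * 25%
= 750 / 100 %
= 7.5%

7.5%


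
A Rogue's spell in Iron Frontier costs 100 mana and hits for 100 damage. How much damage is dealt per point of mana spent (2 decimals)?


Efficiency = damage / mana
= 100 / 100
= 1.00

1.00 dmg/mana


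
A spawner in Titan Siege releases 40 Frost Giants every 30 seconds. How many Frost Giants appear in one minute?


Spawns per minute = count * (60 / interval)
= 40 * (60 / 30)
= 40 * 2.0
= 80.0

80.0 per minute


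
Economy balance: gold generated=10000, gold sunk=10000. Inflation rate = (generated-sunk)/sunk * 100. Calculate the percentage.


Net gold = 10000 - 10000 = 0
Inflation rate = net / sunk * 100 = 0 / 10000 * 100
= 0.0 * 100
= 0.00%

0.00%


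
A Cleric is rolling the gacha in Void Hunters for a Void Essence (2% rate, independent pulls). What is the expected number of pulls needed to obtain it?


Expected pulls for a geometric distribution = 1/p = 100 / rate%
= 100 / 2
= 50.0

50.0 pulls


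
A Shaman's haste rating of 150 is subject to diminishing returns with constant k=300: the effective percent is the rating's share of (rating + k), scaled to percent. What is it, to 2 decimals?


effective% = rating / (rating + k) * 100
= 150 / (150 + 300) * 100
= 150 / 450 * 100
= 0.333333 * 100
= 33.33%

33.33%


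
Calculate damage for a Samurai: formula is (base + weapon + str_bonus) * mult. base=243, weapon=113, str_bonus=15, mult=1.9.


Sum base + weapon + str = 243 + 113 + 15 = 371
Multiply by 1.9:
371 * 1.9 = 704.9

704.9 damage


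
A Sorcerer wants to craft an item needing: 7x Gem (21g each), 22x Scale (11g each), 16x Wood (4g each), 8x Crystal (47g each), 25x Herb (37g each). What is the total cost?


Cost breakdown:
  Gem: 7 * 21 = 147
  Scale: 22 * 11 = 242
  Wood: 16 * 4 = 64
  Crystal: 8 * 47 = 376
  Herb: 25 * 37 = 925
Total = 147 + 242 + 64 + 376 + 925 = 1754

1754 gold


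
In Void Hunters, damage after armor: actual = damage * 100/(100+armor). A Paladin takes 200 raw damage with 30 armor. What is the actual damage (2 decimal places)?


actual = 200 * 100 / (100 + 30)
= 200 * 100 / 130
= 20000 / 130
= 153.85

153.85 damage


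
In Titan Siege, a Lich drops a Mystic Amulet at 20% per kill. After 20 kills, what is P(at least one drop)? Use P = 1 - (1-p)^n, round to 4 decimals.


P(at least one) = 1 - P(none) = 1 - (1-p)^n
p = 20/100 = 0.2
1 - p = 0.8
(1 - p)^20 = 0.8^20 = 0.011529
P(at least one) = 1 - 0.011529 = 0.9885

0.9885


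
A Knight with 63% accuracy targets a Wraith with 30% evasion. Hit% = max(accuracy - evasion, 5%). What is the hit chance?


accuracy - evasion = 63 - 30 = 33
Apply floor: max(33, 5) = 33
Hit chance = 33%

33%


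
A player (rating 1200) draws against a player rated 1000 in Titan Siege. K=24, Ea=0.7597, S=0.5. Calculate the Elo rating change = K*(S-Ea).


Elo update: delta = K * (S - Ea), where S = 0.5 (draws)
S - Ea = 0.5 - 0.7597 = -0.2597
Rating change = 24 * -0.2597
= -6.23

-6.23 rating points


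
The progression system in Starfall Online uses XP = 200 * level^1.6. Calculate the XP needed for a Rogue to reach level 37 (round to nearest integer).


XP = 200 * level^1.6
Substitute level = 37:
XP = 200 * 37^1.6
= 200 * 322.9407
= 64588

64588 XP


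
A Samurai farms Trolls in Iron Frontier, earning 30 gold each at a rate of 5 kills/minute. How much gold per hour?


Gold per minute = 30 * 5 = 150
Gold per hour = 150 * 60 = 9000

9000 gold/hour


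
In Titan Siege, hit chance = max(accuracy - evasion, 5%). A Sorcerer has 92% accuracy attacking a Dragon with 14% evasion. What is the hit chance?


accuracy - evasion = 92 - 14 = 78
Apply floor: max(78, 5) = 78
Hit chance = 78%

78%


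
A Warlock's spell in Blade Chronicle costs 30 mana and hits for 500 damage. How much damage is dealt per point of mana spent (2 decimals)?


Efficiency = damage / mana
= 500 / 30
= 16.67

16.67 dmg/mana


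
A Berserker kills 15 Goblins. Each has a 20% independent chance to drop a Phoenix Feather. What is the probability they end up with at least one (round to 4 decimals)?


P(at least one) = 1 - P(none) = 1 - (1-p)^n
p = 20/100 = 0.2
1 - p = 0.8
(1 - p)^15 = 0.8^15 = 0.035184
P(at least one) = 1 - 0.035184 = 0.9648

0.9648


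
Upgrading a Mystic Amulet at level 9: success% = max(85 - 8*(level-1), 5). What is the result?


raw_rate = 85 - 8 * (9 - 1)
= 85 - 8 * 8
= 85 - 64
= 21
Apply floor: max(21, 5) = 21%

21%


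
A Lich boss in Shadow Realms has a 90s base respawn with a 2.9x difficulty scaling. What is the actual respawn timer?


Respawn time = base * multiplier
= 90 * 2.9
= 261.0 seconds

261.0 seconds


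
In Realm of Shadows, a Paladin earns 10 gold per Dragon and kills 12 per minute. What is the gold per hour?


Gold per minute = 10 * 12 = 120
Gold per hour = 120 * 60 = 7200

7200 gold/hour


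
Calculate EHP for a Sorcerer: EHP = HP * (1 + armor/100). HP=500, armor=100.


EHP = 500 * (1 + 100/100)
= 500 * (1 + 1.0)
= 500 * 2.0
= 1000.0

1000.0 EHP


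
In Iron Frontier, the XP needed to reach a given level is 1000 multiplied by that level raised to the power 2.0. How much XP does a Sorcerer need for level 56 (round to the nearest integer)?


XP = 1000 * level^2.0
Substitute level = 56:
XP = 1000 * 56^2.0
= 1000 * 3136.0
= 3136000

3136000 XP


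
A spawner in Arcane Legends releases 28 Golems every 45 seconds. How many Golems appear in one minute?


Spawns per minute = count * (60 / interval)
= 28 * (60 / 45)
= 28 * 1.3333
= 37.33

37.33 per minute


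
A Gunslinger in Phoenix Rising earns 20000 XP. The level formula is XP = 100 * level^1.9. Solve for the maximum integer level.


XP = 100 * level^1.9, so level = (XP / 100)^(1/1.9)
= (20000 / 100)^(1/1.9)
= 200.0^0.5263
= 16.258
Floor: level = 16

level 16


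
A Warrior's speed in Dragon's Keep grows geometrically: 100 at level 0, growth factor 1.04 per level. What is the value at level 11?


value = base * growth^level
= 100 * 1.04^11
= 100 * 1.539454
= 153.95

153.95 speed


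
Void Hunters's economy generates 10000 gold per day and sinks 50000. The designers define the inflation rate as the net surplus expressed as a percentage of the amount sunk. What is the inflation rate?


Net gold = 10000 - 50000 = -40000
Inflation rate = net / sunk * 100 = -40000 / 50000 * 100
= -0.8 * 100
= -80.00%

-80.00%


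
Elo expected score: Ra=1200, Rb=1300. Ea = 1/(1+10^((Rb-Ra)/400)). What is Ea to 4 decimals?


Elo expected score: Ea = 1/(1 + 10^((Rb-Ra)/400))
Rb - Ra = 1300 - 1200 = 100
(Rb-Ra)/400 = 100/400 = 0.25
10^0.25 = 1.778279
Ea = 1/(1 + 1.778279) = 1/2.778279 = 0.3599

0.3599


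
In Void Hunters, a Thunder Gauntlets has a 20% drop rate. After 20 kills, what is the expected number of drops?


Expected drops = kills * (drop_rate / 100)
= 20 * (20 / 100)
= 20 * 0.2
= 4.0

4.0 drops


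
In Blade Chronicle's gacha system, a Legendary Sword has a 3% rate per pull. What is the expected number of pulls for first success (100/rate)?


Expected pulls for a geometric distribution = 1/p = 100 / rate%
= 100 / 3
= 33.33

33.33 pulls


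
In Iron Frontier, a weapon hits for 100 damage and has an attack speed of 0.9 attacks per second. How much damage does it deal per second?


DPS = damage * attack_speed
= 100 * 0.9
= 90.0

90.0 DPS


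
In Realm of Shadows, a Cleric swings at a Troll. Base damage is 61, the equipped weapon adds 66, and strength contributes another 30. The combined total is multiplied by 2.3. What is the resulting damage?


Sum base + weapon + str = 61 + 66 + 30 = 157
Multiply by 2.3:
157 * 2.3 = 361.1

361.1 damage


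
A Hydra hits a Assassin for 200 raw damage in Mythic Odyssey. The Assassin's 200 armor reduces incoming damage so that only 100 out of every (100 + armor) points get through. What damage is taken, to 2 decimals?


actual = 200 * 100 / (100 + 200)
= 200 * 100 / 300
= 20000 / 300
= 66.67

66.67 damage


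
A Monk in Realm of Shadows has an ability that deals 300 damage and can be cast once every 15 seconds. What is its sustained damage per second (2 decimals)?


DPS = damage / cooldown
= 300 / 15
= 20.00

20.00 DPS


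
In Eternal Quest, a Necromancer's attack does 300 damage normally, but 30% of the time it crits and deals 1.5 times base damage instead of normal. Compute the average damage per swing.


E[dmg] = base * (1 + crit_chance * (crit_mult - 1))
cc as decimal = 30/100 = 0.3
cm - 1 = 1.5 - 1 = 0.5
Bonus factor = 0.3 * 0.5 = 0.15
Total multiplier = 1 + 0.15 = 1.15
Expected damage = 300 * 1.15 = 345.00

345.00 damage


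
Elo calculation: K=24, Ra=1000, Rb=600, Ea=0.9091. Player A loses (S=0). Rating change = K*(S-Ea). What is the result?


Elo update: delta = K * (S - Ea), where S = 0 (loses)
S - Ea = 0 - 0.9091 = -0.9091
Rating change = 24 * -0.9091
= -21.82

-21.82 rating points


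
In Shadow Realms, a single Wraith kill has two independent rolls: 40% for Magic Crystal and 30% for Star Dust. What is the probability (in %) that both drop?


For independent events, P(both) = P(A) * P(B)
= 40% * 30%
= 1200 / 100 %
= 12.0%

12.0%


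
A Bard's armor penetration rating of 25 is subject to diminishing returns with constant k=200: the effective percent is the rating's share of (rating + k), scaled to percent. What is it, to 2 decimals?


effective% = rating / (rating + k) * 100
= 25 / (25 + 200) * 100
= 25 / 225 * 100
= 0.111111 * 100
= 11.11%

11.11%


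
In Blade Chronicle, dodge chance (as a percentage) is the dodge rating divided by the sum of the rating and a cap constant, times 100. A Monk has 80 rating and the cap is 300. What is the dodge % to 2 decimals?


dodge% = 80 / (80 + 300) * 100
= 80 / 380 * 100
= 0.210526 * 100
= 21.05%

21.05%


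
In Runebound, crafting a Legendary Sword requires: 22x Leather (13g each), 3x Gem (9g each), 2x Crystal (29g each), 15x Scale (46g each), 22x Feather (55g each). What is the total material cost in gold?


Cost breakdown:
  Leather: 22 * 13 = 286
  Gem: 3 * 9 = 27
  Crystal: 2 * 29 = 58
  Scale: 15 * 46 = 690
  Feather: 22 * 55 = 1210
Total = 286 + 27 + 58 + 690 + 1210 = 2271

2271 gold


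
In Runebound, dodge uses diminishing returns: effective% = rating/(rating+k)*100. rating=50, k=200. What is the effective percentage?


effective% = rating / (rating + k) * 100
= 50 / (50 + 200) * 100
= 50 / 250 * 100
= 0.2 * 100
= 20.00%

20.00%


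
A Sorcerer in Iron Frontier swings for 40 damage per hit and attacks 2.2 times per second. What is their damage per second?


DPS = damage * attack_speed
= 40 * 2.2
= 88.0

88.0 DPS


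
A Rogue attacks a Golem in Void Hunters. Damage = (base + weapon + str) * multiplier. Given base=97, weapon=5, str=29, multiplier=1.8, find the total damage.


Sum base + weapon + str = 97 + 5 + 29 = 131
Multiply by 1.8:
131 * 1.8 = 235.8

235.8 damage


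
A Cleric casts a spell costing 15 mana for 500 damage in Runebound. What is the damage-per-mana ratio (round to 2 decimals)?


Efficiency = damage / mana
= 500 / 15
= 33.33

33.33 dmg/mana


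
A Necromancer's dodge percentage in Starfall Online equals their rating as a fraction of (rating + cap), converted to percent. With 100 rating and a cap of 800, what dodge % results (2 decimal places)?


dodge% = 100 / (100 + 800) * 100
= 100 / 900 * 100
= 0.111111 * 100
= 11.11%

11.11%


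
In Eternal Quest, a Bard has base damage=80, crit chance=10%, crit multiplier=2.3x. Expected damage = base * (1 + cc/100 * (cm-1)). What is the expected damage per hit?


E[dmg] = base * (1 + crit_chance * (crit_mult - 1))
cc as decimal = 10/100 = 0.1
cm - 1 = 2.3 - 1 = 1.3
Bonus factor = 0.1 * 1.3 = 0.13
Total multiplier = 1 + 0.13 = 1.13
Expected damage = 80 * 1.13 = 90.40

90.40 damage


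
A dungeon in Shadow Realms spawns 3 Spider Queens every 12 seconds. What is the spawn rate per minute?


Spawns per minute = count * (60 / interval)
= 3 * (60 / 12)
= 3 * 5.0
= 15.0

15.0 per minute


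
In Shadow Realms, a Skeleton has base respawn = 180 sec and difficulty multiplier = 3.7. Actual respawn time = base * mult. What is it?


Respawn time = base * multiplier
= 180 * 3.7
= 666.0 seconds

666.0 seconds


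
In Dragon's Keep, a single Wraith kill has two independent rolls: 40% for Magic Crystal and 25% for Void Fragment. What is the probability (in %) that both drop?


For independent events, P(both) = P(A) * P(B)
= 40% * 25%
= 1000 / 100 %
= 10.0%

10.0%


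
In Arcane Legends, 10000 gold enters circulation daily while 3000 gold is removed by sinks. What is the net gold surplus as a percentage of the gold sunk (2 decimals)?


Net gold = 10000 - 3000 = 7000
Inflation rate = net / sunk * 100 = 7000 / 3000 * 100
= 2.333333 * 100
= 233.33%

233.33%


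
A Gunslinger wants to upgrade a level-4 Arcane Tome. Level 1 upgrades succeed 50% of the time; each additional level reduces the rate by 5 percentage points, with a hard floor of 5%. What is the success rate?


raw_rate = 50 - 5 * (4 - 1)
= 50 - 5 * 3
= 50 - 15
= 35
Apply floor: max(35, 5) = 35%

35%


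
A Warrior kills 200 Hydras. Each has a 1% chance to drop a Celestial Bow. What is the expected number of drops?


Expected drops = kills * (drop_rate / 100)
= 200 * (1 / 100)
= 200 * 0.01
= 2.0

2.0 drops


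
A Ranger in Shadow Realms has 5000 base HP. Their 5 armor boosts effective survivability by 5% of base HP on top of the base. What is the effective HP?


EHP = 5000 * (1 + 5/100)
= 5000 * (1 + 0.05)
= 5000 * 1.05
= 5250.0

5250.0 EHP


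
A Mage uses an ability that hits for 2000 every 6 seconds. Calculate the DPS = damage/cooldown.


DPS = damage / cooldown
= 2000 / 6
= 333.33

333.33 DPS


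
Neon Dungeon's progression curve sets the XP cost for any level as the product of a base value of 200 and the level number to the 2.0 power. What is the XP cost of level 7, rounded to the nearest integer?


XP = 200 * level^2.0
Substitute level = 7:
XP = 200 * 7^2.0
= 200 * 49.0
= 9800

9800 XP


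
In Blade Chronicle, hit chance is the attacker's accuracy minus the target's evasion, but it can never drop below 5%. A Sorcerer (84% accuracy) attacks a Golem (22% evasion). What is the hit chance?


accuracy - evasion = 84 - 22 = 62
Apply floor: max(62, 5) = 62
Hit chance = 62%

62%


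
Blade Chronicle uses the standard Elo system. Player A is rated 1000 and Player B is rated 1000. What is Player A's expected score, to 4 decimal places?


Elo expected score: Ea = 1/(1 + 10^((Rb-Ra)/400))
Rb - Ra = 1000 - 1000 = 0
(Rb-Ra)/400 = 0/400 = 0.0
10^0.0 = 1.0
Ea = 1/(1 + 1.0) = 1/2.0 = 0.5000

0.5000


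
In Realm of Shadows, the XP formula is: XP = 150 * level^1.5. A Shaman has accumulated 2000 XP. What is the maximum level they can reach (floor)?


XP = 150 * level^1.5, so level = (XP / 150)^(1/1.5)
= (2000 / 150)^(1/1.5)
= 13.3333^0.6667
= 5.6229
Floor: level = 5

level 5


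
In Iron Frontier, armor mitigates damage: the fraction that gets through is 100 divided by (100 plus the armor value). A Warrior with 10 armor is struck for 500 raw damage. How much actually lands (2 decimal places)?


actual = 500 * 100 / (100 + 10)
= 500 * 100 / 110
= 50000 / 110
= 454.55

454.55 damage


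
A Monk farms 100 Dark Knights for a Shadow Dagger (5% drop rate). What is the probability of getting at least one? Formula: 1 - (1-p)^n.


P(at least one) = 1 - P(none) = 1 - (1-p)^n
p = 5/100 = 0.05
1 - p = 0.95
(1 - p)^100 = 0.95^100 = 0.005921
P(at least one) = 1 - 0.005921 = 0.9941

0.9941


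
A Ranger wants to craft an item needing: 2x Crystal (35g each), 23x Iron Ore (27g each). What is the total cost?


Cost breakdown:
  Crystal: 2 * 35 = 70
  Iron Ore: 23 * 27 = 621
Total = 70 + 621 = 691

691 gold


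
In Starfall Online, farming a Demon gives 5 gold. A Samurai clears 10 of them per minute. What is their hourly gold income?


Gold per minute = 5 * 10 = 50
Gold per hour = 50 * 60 = 3000

3000 gold/hour


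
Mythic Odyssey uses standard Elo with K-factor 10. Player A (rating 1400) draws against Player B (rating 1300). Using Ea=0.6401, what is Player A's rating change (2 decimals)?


Elo update: delta = K * (S - Ea), where S = 0.5 (draws)
S - Ea = 0.5 - 0.6401 = -0.1401
Rating change = 10 * -0.1401
= -1.40

-1.40 rating points


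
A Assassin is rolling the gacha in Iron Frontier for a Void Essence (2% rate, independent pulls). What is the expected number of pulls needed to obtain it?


Expected pulls for a geometric distribution = 1/p = 100 / rate%
= 100 / 2
= 50.0

50.0 pulls


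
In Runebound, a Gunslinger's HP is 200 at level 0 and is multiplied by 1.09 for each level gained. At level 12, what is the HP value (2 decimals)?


value = base * growth^level
= 200 * 1.09^12
= 200 * 2.812665
= 562.53

562.53 HP


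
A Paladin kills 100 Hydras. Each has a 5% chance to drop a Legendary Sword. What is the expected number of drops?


Expected drops = kills * (drop_rate / 100)
= 100 * (5 / 100)
= 100 * 0.05
= 5.0

5.0 drops


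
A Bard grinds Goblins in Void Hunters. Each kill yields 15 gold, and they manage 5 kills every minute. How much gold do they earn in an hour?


Gold per minute = 15 * 5 = 75
Gold per hour = 75 * 60 = 4500

4500 gold/hour


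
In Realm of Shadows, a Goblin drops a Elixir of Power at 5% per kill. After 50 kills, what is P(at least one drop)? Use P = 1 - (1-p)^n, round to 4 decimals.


P(at least one) = 1 - P(none) = 1 - (1-p)^n
p = 5/100 = 0.05
1 - p = 0.95
(1 - p)^50 = 0.95^50 = 0.076945
P(at least one) = 1 - 0.076945 = 0.9231

0.9231


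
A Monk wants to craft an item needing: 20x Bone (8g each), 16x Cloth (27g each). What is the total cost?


Cost breakdown:
  Bone: 20 * 8 = 160
  Cloth: 16 * 27 = 432
Total = 160 + 432 = 592

592 gold


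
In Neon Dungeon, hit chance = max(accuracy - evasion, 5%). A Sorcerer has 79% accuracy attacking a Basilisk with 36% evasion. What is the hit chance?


accuracy - evasion = 79 - 36 = 43
Apply floor: max(43, 5) = 43
Hit chance = 43%

43%


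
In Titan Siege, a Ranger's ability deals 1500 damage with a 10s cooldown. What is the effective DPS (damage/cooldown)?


DPS = damage / cooldown
= 1500 / 10
= 150.00

150.00 DPS


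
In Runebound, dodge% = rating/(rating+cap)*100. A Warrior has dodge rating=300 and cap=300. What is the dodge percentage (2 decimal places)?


dodge% = 300 / (300 + 300) * 100
= 300 / 600 * 100
= 0.5 * 100
= 50.00%

50.00%


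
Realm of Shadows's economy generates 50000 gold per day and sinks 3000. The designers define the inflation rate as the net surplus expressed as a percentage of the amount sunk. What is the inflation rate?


Net gold = 50000 - 3000 = 47000
Inflation rate = net / sunk * 100 = 47000 / 3000 * 100
= 15.666667 * 100
= 1566.67%

1566.67%


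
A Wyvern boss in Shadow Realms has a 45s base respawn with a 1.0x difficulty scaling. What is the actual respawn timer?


Respawn time = base * multiplier
= 45 * 1.0
= 45.0 seconds

45.0 seconds


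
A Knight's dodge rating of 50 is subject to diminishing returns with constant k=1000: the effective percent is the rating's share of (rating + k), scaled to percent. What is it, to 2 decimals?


effective% = rating / (rating + k) * 100
= 50 / (50 + 1000) * 100
= 50 / 1050 * 100
= 0.047619 * 100
= 4.76%

4.76%


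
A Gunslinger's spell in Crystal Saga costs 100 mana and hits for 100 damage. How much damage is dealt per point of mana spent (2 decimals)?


Efficiency = damage / mana
= 100 / 100
= 1.00

1.00 dmg/mana


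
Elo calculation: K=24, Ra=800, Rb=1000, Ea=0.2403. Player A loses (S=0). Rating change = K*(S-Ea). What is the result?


Elo update: delta = K * (S - Ea), where S = 0 (loses)
S - Ea = 0 - 0.2403 = -0.2403
Rating change = 24 * -0.2403
= -5.77

-5.77 rating points


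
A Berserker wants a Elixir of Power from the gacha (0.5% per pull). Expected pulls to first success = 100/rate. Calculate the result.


Expected pulls for a geometric distribution = 1/p = 100 / rate%
= 100 / 0.5
= 200.0

200.0 pulls


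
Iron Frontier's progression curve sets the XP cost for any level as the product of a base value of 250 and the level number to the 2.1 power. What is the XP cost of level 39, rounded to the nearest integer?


XP = 250 * level^2.1
Substitute level = 39:
XP = 250 * 39^2.1
= 250 * 2193.9952
= 548499

548499 XP


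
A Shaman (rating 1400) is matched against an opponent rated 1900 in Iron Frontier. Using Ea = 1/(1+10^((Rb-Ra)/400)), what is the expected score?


Elo expected score: Ea = 1/(1 + 10^((Rb-Ra)/400))
Rb - Ra = 1900 - 1400 = 500
(Rb-Ra)/400 = 500/400 = 1.25
10^1.25 = 17.782794
Ea = 1/(1 + 17.782794) = 1/18.782794 = 0.0532

0.0532


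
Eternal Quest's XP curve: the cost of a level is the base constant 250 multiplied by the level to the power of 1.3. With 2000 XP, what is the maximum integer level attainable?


XP = 250 * level^1.3, so level = (XP / 250)^(1/1.3)
= (2000 / 250)^(1/1.3)
= 8.0^0.7692
= 4.9509
Floor: level = 4

level 4


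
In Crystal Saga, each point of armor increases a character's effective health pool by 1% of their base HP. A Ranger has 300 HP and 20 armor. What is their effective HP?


EHP = 300 * (1 + 20/100)
= 300 * (1 + 0.2)
= 300 * 1.2
= 360.0

360.0 EHP


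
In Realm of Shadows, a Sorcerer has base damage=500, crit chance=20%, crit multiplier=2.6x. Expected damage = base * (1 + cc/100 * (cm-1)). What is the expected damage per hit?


E[dmg] = base * (1 + crit_chance * (crit_mult - 1))
cc as decimal = 20/100 = 0.2
cm - 1 = 2.6 - 1 = 1.6
Bonus factor = 0.2 * 1.6 = 0.32
Total multiplier = 1 + 0.32 = 1.32
Expected damage = 500 * 1.32 = 660.00

660.00 damage


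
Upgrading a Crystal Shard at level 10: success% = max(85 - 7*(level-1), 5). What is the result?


raw_rate = 85 - 7 * (10 - 1)
= 85 - 7 * 9
= 85 - 63
= 22
Apply floor: max(22, 5) = 22%

22%


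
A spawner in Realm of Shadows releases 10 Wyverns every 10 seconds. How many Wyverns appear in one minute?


Spawns per minute = count * (60 / interval)
= 10 * (60 / 10)
= 10 * 6.0
= 60.0

60.0 per minute


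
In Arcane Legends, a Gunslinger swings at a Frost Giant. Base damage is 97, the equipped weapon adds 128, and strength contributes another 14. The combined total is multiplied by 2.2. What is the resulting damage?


Sum base + weapon + str = 97 + 128 + 14 = 239
Multiply by 2.2:
239 * 2.2 = 525.8

525.8 damage


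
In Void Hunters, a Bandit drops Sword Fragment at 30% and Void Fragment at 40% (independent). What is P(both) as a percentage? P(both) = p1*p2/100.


For independent events, P(both) = P(A) * P(B)
= 30% * 40%
= 1200 / 100 %
= 12.0%

12.0%


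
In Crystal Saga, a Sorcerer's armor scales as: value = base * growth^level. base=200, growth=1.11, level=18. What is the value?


value = base * growth^level
= 200 * 1.11^18
= 200 * 6.543553
= 1308.71

1308.71 armor


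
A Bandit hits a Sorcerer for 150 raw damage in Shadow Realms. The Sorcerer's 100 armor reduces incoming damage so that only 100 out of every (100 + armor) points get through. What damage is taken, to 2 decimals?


actual = 150 * 100 / (100 + 100)
= 150 * 100 / 200
= 15000 / 200
= 75.00

75.00 damage


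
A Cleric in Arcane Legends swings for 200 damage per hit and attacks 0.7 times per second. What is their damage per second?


DPS = damage * attack_speed
= 200 * 0.7
= 140.0

140.0 DPS


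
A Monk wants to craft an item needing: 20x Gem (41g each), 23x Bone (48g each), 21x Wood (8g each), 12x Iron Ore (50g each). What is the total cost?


Cost breakdown:
  Gem: 20 * 41 = 820
  Bone: 23 * 48 = 1104
  Wood: 21 * 8 = 168
  Iron Ore: 12 * 50 = 600
Total = 820 + 1104 + 168 + 600 = 2692

2692 gold


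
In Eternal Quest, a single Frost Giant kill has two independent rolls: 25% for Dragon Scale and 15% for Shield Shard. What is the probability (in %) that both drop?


For independent events, P(both) = P(A) * P(B)
= 25% * 15%
= 375 / 100 %
= 3.75%

3.75%


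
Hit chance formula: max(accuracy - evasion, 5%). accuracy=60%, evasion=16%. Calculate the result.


accuracy - evasion = 60 - 16 = 44
Apply floor: max(44, 5) = 44
Hit chance = 44%

44%


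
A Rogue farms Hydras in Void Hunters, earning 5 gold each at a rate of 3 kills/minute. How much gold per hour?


Gold per minute = 5 * 3 = 15
Gold per hour = 15 * 60 = 900

900 gold/hour


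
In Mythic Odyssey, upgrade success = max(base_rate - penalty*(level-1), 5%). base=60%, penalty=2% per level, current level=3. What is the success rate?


raw_rate = 60 - 2 * (3 - 1)
= 60 - 2 * 2
= 60 - 4
= 56
Apply floor: max(56, 5) = 56%

56%


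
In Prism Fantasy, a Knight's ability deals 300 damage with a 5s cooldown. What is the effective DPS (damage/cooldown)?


DPS = damage / cooldown
= 300 / 5
= 60.00

60.00 DPS


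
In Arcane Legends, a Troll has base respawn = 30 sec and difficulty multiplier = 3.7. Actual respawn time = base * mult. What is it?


Respawn time = base * multiplier
= 30 * 3.7
= 111.0 seconds

111.0 seconds


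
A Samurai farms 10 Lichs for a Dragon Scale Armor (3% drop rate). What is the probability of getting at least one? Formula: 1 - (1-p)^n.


P(at least one) = 1 - P(none) = 1 - (1-p)^n
p = 3/100 = 0.03
1 - p = 0.97
(1 - p)^10 = 0.97^10 = 0.737424
P(at least one) = 1 - 0.737424 = 0.2626

0.2626


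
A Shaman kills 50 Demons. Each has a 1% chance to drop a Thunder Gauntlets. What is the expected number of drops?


Expected drops = kills * (drop_rate / 100)
= 50 * (1 / 100)
= 50 * 0.01
= 0.5

0.5 drops


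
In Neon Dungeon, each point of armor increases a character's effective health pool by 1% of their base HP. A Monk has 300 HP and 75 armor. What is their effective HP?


EHP = 300 * (1 + 75/100)
= 300 * (1 + 0.75)
= 300 * 1.75
= 525.0

525.0 EHP


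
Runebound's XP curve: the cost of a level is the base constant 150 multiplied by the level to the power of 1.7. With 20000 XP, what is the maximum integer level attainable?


XP = 150 * level^1.7, so level = (XP / 150)^(1/1.7)
= (20000 / 150)^(1/1.7)
= 133.3333^0.5882
= 17.7813
Floor: level = 17

level 17


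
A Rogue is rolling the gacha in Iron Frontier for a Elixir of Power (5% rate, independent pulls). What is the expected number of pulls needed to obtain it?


Expected pulls for a geometric distribution = 1/p = 100 / rate%
= 100 / 5
= 20.0

20.0 pulls


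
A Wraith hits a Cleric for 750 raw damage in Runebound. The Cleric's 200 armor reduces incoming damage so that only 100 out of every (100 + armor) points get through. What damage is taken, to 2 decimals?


actual = 750 * 100 / (100 + 200)
= 750 * 100 / 300
= 75000 / 300
= 250.00

250.00 damage


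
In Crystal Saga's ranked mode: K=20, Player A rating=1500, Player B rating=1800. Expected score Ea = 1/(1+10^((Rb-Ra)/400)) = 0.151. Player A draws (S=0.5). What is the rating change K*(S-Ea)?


Elo update: delta = K * (S - Ea), where S = 0.5 (draws)
S - Ea = 0.5 - 0.151 = 0.349
Rating change = 20 * 0.349
= 6.98

6.98 rating points


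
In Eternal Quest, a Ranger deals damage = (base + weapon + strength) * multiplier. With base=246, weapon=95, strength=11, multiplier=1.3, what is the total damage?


Sum base + weapon + str = 246 + 95 + 11 = 352
Multiply by 1.3:
352 * 1.3 = 457.6

457.6 damage


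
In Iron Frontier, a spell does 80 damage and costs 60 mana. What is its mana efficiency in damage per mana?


Efficiency = damage / mana
= 80 / 60
= 1.33

1.33 dmg/mana


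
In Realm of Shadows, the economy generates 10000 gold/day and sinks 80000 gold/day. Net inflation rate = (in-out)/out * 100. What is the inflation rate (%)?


Net gold = 10000 - 80000 = -70000
Inflation rate = net / sunk * 100 = -70000 / 80000 * 100
= -0.875 * 100
= -87.50%

-87.50%


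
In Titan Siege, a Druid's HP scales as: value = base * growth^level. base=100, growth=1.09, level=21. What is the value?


value = base * growth^level
= 100 * 1.09^21
= 100 * 6.108808
= 610.88

610.88 HP


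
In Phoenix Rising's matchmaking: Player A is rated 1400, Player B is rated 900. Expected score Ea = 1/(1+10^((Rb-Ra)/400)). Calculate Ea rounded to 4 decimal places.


Elo expected score: Ea = 1/(1 + 10^((Rb-Ra)/400))
Rb - Ra = 900 - 1400 = -500
(Rb-Ra)/400 = -500/400 = -1.25
10^-1.25 = 0.056234
Ea = 1/(1 + 0.056234) = 1/1.056234 = 0.9468

0.9468


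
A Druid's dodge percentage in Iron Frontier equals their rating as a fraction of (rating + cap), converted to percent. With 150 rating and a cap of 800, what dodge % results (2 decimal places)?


dodge% = 150 / (150 + 800) * 100
= 150 / 950 * 100
= 0.157895 * 100
= 15.79%

15.79%


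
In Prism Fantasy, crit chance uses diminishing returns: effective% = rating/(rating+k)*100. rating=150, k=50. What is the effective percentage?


effective% = rating / (rating + k) * 100
= 150 / (150 + 50) * 100
= 150 / 200 * 100
= 0.75 * 100
= 75.00%

75.00%


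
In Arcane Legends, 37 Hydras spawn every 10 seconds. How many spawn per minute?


Spawns per minute = count * (60 / interval)
= 37 * (60 / 10)
= 37 * 6.0
= 222.0

222.0 per minute


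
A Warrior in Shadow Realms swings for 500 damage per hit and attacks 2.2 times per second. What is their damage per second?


DPS = damage * attack_speed
= 500 * 2.2
= 1100.0

1100.0 DPS


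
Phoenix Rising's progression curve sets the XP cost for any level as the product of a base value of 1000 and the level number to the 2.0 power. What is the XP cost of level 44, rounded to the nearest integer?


XP = 1000 * level^2.0
Substitute level = 44:
XP = 1000 * 44^2.0
= 1000 * 1936.0
= 1936000

1936000 XP


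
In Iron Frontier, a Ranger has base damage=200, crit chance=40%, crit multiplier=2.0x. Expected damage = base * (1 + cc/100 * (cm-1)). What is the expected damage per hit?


E[dmg] = base * (1 + crit_chance * (crit_mult - 1))
cc as decimal = 40/100 = 0.4
cm - 1 = 2.0 - 1 = 1.0
Bonus factor = 0.4 * 1.0 = 0.4
Total multiplier = 1 + 0.4 = 1.4
Expected damage = 200 * 1.4 = 280.00

280.00 damage


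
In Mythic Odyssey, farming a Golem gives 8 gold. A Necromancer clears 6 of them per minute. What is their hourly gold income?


Gold per minute = 8 * 6 = 48
Gold per hour = 48 * 60 = 2880

2880 gold/hour


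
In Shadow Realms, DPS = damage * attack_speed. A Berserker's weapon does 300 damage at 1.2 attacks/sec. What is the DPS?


DPS = damage * attack_speed
= 300 * 1.2
= 360.0

360.0 DPS


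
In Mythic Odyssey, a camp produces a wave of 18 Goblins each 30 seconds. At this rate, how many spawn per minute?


Spawns per minute = count * (60 / interval)
= 18 * (60 / 30)
= 18 * 2.0
= 36.0

36.0 per minute


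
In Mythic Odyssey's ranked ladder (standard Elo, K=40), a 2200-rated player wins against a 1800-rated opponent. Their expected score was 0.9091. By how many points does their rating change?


Elo update: delta = K * (S - Ea), where S = 1 (wins)
S - Ea = 1 - 0.9091 = 0.0909
Rating change = 40 * 0.0909
= 3.64

3.64 rating points


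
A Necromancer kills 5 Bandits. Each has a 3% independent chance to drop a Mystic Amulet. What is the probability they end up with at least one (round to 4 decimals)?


P(at least one) = 1 - P(none) = 1 - (1-p)^n
p = 3/100 = 0.03
1 - p = 0.97
(1 - p)^5 = 0.97^5 = 0.858734
P(at least one) = 1 - 0.858734 = 0.1413

0.1413
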